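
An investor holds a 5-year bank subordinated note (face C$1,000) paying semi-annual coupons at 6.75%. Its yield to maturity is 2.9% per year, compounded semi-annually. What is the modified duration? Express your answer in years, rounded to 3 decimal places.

Periodic yield y = 0.0145. First find Macaulay duration:
  t   CF        PV=CF/(1+0.0145)^t    t·PV
  1        33.75        33.2676        33.2676
  2        33.75        32.7921        65.5843
  3        33.75        32.3234        96.9703
  4        33.75        31.8615       127.4458
  5        33.75        31.4061       157.0303
  6        33.75        30.9572       185.7431
  7        33.75        30.5147       213.6031
  8        33.75        30.0786       240.6287
  9        33.75        29.6487       266.8381
  10    1,033.75       895.1483     8,951.4834
  Σ                  1,177.9982    10,338.5946
P = 1,177.9982; Macaulay duration = 10,338.5946 / 1,177.9982 = 8.77641 half-year periods = 4.38820 years.
Modified duration = D_Mac / (1 + y) = 4.38820 / 1.0145 = 4.32549 years.

4.325 years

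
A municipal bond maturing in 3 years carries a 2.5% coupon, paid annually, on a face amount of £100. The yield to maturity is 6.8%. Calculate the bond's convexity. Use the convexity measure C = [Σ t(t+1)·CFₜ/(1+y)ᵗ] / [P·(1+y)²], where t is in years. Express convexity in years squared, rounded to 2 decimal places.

With y = 0.068:
  t   CF        PV=CF/(1+0.068)^t    t·PV        t(t+1)·PV
  1         2.50         2.3408         2.3408           4.6816
  2         2.50         2.1918         4.3836          13.1507
  3       102.50        84.1415       252.4244       1,009.6977
  Σ                     88.6741       259.1488       1,027.5300
P = 88.6741.
Convexity = Σ t(t+1)·PV / [P·(1+y)²] = 1,027.5300 / (88.6741 × 1.140624) = 10.15910.

10.16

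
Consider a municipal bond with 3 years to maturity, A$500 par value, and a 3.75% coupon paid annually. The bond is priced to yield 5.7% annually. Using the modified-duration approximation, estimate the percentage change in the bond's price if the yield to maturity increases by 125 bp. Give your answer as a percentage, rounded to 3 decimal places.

Periodic yield y = 0.057. Modified duration first:
  t   CF        PV=CF/(1+0.057)^t    t·PV
  1        18.75        17.7389        17.7389
  2        18.75        16.7823        33.5646
  3       518.75       439.2716     1,317.8149
  Σ                    473.7928     1,369.1183
P = 473.7928; D_Mac = 2.88970 yrs; D_mod = 2.88970/(1+0.057) = 2.73387 yrs.
ΔP/P ≈ -D_mod · Δy = -2.73387 × (+0.0125) = -0.034173 = -3.4173%.

-3.417%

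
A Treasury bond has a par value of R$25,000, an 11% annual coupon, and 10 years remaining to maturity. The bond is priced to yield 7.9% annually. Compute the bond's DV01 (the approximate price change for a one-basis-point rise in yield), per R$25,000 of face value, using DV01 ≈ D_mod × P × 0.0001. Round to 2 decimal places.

Periodic yield y = 0.079.
  t   CF        PV=CF/(1+0.079)^t    t·PV
  1     2,750.00     2,548.6562     2,548.6562
  2     2,750.00     2,362.0539     4,724.1078
  3     2,750.00     2,189.1139     6,567.3417
  4     2,750.00     2,028.8359     8,115.3435
  5     2,750.00     1,880.2927     9,401.4637
  6     2,750.00     1,742.6253    10,455.7521
  7     2,750.00     1,615.0374    11,305.2617
  8     2,750.00     1,496.7909    11,974.3273
  9     2,750.00     1,387.2020    12,484.8176
  10   27,750.00    12,973.2426   129,732.4263
  Σ                 30,223.8508   207,309.4979
P = 30,223.8508; D_Mac = 6.85914 yrs; D_mod = 6.35694 yrs.
DV01 ≈ 6.35694 × 30,223.8508 × 0.0001 = 19.213114.

R$19.21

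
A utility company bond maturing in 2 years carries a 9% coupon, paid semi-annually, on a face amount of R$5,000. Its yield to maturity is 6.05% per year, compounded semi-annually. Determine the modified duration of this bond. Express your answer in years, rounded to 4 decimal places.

1.8230 years

Periodic yield y = 0.03025. First find Macaulay duration:
  t   CF        PV=CF/(1+0.03025)^t    t·PV
  1       225.00       218.3936       218.3936
  2       225.00       211.9812       423.9623
  3       225.00       205.7570       617.2710
  4     5,225.00     4,637.8404    18,551.3617
  Σ                  5,273.9722    19,810.9887
P = 5,273.9722; Macaulay duration = 19,810.9887 / 5,273.9722 = 3.75637 half-year periods = 1.87818 years.
Modified duration = D_Mac / (1 + y) = 1.87818 / 1.03025 = 1.82304 years.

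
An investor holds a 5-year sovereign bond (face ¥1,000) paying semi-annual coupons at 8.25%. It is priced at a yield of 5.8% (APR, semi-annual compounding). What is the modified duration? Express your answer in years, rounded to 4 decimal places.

4.1226 years

Periodic yield y = 0.029. First find Macaulay duration:
  t   CF        PV=CF/(1+0.029)^t    t·PV
  1        41.25        40.0875        40.0875
  2        41.25        38.9577        77.9154
  3        41.25        37.8598       113.5793
  4        41.25        36.7928       147.1711
  5        41.25        35.7558       178.7792
  6        41.25        34.7482       208.4889
  7        41.25        33.7689       236.3820
  8        41.25        32.8172       262.5373
  9        41.25        31.8923       287.0305
  10    1,041.25       782.3503     7,823.5032
  Σ                  1,105.0303     9,375.4743
P = 1,105.0303; Macaulay duration = 9,375.4743 / 1,105.0303 = 8.48436 half-year periods = 4.24218 years.
Modified duration = D_Mac / (1 + y) = 4.24218 / 1.029 = 4.12262 years.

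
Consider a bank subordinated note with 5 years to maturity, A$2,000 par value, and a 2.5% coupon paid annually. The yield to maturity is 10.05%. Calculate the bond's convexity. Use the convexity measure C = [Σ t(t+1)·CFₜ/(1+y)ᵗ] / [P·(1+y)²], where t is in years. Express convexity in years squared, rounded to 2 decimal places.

22.88

With y = 0.1005:
  t   CF        PV=CF/(1+0.1005)^t    t·PV        t(t+1)·PV
  1        50.00        45.4339        45.4339          90.8678
  2        50.00        41.2848        82.5695         247.7086
  3        50.00        37.5146       112.5437         450.1747
  4        50.00        34.0887       136.3546         681.7730
  5     2,050.00     1,269.9997     6,349.9986      38,099.9917
  Σ                  1,428.3216     6,726.9003      39,570.5159
P = 1,428.3216.
Convexity = Σ t(t+1)·PV / [P·(1+y)²] = 39,570.5159 / (1,428.3216 × 1.211100) = 22.87524.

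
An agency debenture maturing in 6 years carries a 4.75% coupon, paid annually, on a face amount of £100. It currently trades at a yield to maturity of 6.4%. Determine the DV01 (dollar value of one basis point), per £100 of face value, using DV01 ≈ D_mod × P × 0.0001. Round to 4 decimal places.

£0.0461

Periodic yield y = 0.064.
  t   CF        PV=CF/(1+0.064)^t    t·PV
  1         4.75         4.4643         4.4643
  2         4.75         4.1958         8.3915
  3         4.75         3.9434        11.8301
  4         4.75         3.7062        14.8247
  5         4.75         3.4833        17.4163
  6       104.75        72.1945       433.1672
  Σ                     91.9874       490.0941
P = 91.9874; D_Mac = 5.32784 yrs; D_mod = 5.00737 yrs.
DV01 ≈ 5.00737 × 91.9874 × 0.0001 = 0.046061.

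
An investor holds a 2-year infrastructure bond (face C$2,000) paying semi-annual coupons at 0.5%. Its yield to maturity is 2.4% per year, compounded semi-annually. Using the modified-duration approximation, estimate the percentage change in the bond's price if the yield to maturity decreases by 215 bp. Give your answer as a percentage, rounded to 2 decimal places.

+4.23%

Periodic yield y = 0.012. Modified duration first:
  t   CF        PV=CF/(1+0.012)^t    t·PV
  1         5.00         4.9407         4.9407
  2         5.00         4.8821         9.7643
  3         5.00         4.8242        14.4727
  4     2,005.00     1,911.5793     7,646.3173
  Σ                  1,926.2264     7,675.4950
P = 1,926.2264; D_Mac = 3.98473 half-year periods = 1.99237 yrs; D_mod = 1.99237/(1+0.012) = 1.96874 yrs.
ΔP/P ≈ -D_mod · Δy = -1.96874 × (-0.0215) = +0.042328 = +4.2328%.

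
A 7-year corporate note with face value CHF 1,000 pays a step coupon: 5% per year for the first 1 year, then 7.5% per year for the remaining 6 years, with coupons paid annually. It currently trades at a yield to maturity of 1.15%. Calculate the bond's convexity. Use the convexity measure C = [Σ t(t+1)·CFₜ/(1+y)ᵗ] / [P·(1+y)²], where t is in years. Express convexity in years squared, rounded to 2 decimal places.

With y = 0.0115:
  t   CF        PV=CF/(1+0.0115)^t    t·PV        t(t+1)·PV
  1        50.00        49.4315        49.4315          98.8631
  2        75.00        73.3043       146.6086         439.8258
  3        75.00        72.4709       217.4127         869.6507
  4        75.00        71.6470       286.5878       1,432.9390
  5        75.00        70.8324       354.1619       2,124.9714
  6        75.00        70.0271       420.1624       2,941.1368
  7     1,075.00       992.3097     6,946.1682      55,569.3455
  Σ                  1,400.0229     8,420.5331      63,476.7323
P = 1,400.0229.
Convexity = Σ t(t+1)·PV / [P·(1+y)²] = 63,476.7323 / (1,400.0229 × 1.023132) = 44.31468.

44.31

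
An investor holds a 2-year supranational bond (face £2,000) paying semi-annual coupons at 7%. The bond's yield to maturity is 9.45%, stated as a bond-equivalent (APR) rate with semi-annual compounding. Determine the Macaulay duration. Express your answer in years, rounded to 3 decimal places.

Periodic yield y = 0.04725. Discount each cash flow and weight by its period:
  t   CF        PV=CF/(1+0.04725)^t    t·PV
  1        70.00        66.8417        66.8417
  2        70.00        63.8260       127.6519
  3        70.00        60.9462       182.8387
  4     2,070.00     1,720.9524     6,883.8098
  Σ                  1,912.5664     7,261.1421
Price P = Σ PV = 1,912.5664.
Macaulay duration = Σ(t·PV) / P = 7,261.1421 / 1,912.5664 = 3.79654 half-year periods.
In years: 3.79654 / 2 = 1.89827 years.

1.898 years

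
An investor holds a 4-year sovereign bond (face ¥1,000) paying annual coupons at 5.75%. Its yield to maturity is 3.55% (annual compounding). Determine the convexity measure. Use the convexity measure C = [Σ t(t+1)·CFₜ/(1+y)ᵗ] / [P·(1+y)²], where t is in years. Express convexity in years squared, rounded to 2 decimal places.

With y = 0.0355:
  t   CF        PV=CF/(1+0.0355)^t    t·PV        t(t+1)·PV
  1        57.50        55.5287        55.5287         111.0575
  2        57.50        53.6250       107.2501         321.7502
  3        57.50        51.7866       155.3598         621.4394
  4     1,057.50       919.7715     3,679.0861      18,395.4306
  Σ                  1,080.7119     3,997.2248      19,449.6777
P = 1,080.7119.
Convexity = Σ t(t+1)·PV / [P·(1+y)²] = 19,449.6777 / (1,080.7119 × 1.072260) = 16.78426.

16.78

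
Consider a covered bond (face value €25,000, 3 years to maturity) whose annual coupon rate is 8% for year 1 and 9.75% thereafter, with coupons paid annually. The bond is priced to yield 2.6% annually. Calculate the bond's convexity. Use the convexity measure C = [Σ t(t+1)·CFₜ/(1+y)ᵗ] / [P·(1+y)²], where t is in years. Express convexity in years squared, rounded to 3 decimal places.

With y = 0.026:
  t   CF        PV=CF/(1+0.026)^t    t·PV        t(t+1)·PV
  1     2,000.00     1,949.3177     1,949.3177       3,898.6355
  2     2,437.50     2,315.5273     4,631.0546      13,893.1637
  3    27,437.50    25,404.0205    76,212.0616     304,848.2465
  Σ                 29,668.8656    82,792.4339     322,640.0457
P = 29,668.8656.
Convexity = Σ t(t+1)·PV / [P·(1+y)²] = 322,640.0457 / (29,668.8656 × 1.052676) = 10.33053.

10.331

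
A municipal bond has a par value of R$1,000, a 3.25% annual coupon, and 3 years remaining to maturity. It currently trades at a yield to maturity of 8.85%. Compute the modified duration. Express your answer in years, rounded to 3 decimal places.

Periodic yield y = 0.0885. First find Macaulay duration:
  t   CF        PV=CF/(1+0.0885)^t    t·PV
  1        32.50        29.8576        29.8576
  2        32.50        27.4300        54.8601
  3     1,032.50       800.5800     2,401.7401
  Σ                    857.8677     2,486.4578
P = 857.8677; Macaulay duration = 2,486.4578 / 857.8677 = 2.89842 years.
Modified duration = D_Mac / (1 + y) = 2.89842 / 1.0885 = 2.66276 years.

2.663 years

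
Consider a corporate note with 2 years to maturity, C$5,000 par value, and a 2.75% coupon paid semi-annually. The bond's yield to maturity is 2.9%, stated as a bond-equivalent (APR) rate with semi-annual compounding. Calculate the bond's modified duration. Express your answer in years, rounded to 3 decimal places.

1.932 years

Periodic yield y = 0.0145. First find Macaulay duration:
  t   CF        PV=CF/(1+0.0145)^t    t·PV
  1        68.75        67.7674        67.7674
  2        68.75        66.7988       133.5976
  3        68.75        65.8441       197.5322
  4     5,068.75     4,785.1182    19,140.4726
  Σ                  4,985.5284    19,539.3697
P = 4,985.5284; Macaulay duration = 19,539.3697 / 4,985.5284 = 3.91922 half-year periods = 1.95961 years.
Modified duration = D_Mac / (1 + y) = 1.95961 / 1.0145 = 1.93160 years.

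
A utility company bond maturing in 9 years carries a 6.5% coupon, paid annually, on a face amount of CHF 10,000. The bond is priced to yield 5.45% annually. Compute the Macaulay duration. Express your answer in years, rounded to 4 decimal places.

Periodic yield y = 0.0545. Discount each cash flow and weight by its year:
  t   CF        PV=CF/(1+0.0545)^t    t·PV
  1       650.00       616.4059       616.4059
  2       650.00       584.5480     1,169.0960
  3       650.00       554.3367     1,663.0100
  4       650.00       525.6867     2,102.7469
  5       650.00       498.5175     2,492.5877
  6       650.00       472.7525     2,836.5151
  7       650.00       448.3191     3,138.2339
  8       650.00       425.1485     3,401.1883
  9    10,650.00     6,605.8750    59,452.8749
  Σ                 10,731.5900    76,872.6587
Price P = Σ PV = 10,731.5900.
Macaulay duration = Σ(t·PV) / P = 76,872.6587 / 10,731.5900 = 7.16321 years.

7.1632 years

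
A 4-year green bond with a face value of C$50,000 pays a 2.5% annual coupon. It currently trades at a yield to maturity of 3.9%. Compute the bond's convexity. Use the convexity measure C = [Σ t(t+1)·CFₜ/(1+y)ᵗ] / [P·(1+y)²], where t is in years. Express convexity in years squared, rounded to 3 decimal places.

With y = 0.039:
  t   CF        PV=CF/(1+0.039)^t    t·PV        t(t+1)·PV
  1     1,250.00     1,203.0799     1,203.0799       2,406.1598
  2     1,250.00     1,157.9210     2,315.8419       6,947.5258
  3     1,250.00     1,114.4571     3,343.3714      13,373.4857
  4    51,250.00    43,977.6157   175,910.4627     879,552.3133
  Σ                 47,453.0737   182,772.7559     902,279.4845
P = 47,453.0737.
Convexity = Σ t(t+1)·PV / [P·(1+y)²] = 902,279.4845 / (47,453.0737 × 1.079521) = 17.61350.

17.613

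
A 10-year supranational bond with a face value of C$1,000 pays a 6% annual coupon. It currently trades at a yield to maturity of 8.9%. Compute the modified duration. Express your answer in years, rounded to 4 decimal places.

Periodic yield y = 0.089. First find Macaulay duration:
  t   CF        PV=CF/(1+0.089)^t    t·PV
  1        60.00        55.0964        55.0964
  2        60.00        50.5936       101.1872
  3        60.00        46.4588       139.3763
  4        60.00        42.6619       170.6474
  5        60.00        39.1753       195.8763
  6        60.00        35.9736       215.8416
  7        60.00        33.0336       231.2353
  8        60.00        30.3339       242.6712
  9        60.00        27.8548       250.6934
  10    1,060.00       451.8841     4,518.8411
  Σ                    813.0659     6,121.4661
P = 813.0659; Macaulay duration = 6,121.4661 / 813.0659 = 7.52887 years.
Modified duration = D_Mac / (1 + y) = 7.52887 / 1.089 = 6.91356 years.

6.9136 years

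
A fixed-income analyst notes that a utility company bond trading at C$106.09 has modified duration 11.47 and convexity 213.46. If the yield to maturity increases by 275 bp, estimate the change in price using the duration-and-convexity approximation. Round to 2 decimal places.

Duration effect: -D_mod·Δy = -11.47 × (+0.0275) = -0.315425
Convexity effect: ½·C·(Δy)² = 0.5 × 213.46 × (0.0275)² = +0.0807145625
ΔP/P ≈ -0.315425 + 0.0807145625 = -0.2347104375
ΔP ≈ 106.09 × (-0.2347104375) = -24.900430314375.

-C$24.90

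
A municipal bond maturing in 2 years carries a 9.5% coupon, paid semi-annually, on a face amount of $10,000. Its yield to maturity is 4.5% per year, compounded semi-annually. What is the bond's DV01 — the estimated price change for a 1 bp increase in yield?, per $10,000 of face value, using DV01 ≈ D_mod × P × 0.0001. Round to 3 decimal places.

$2.007

Periodic yield y = 0.0225.
  t   CF        PV=CF/(1+0.0225)^t    t·PV
  1       475.00       464.5477       464.5477
  2       475.00       454.3254       908.6507
  3       475.00       444.3280     1,332.9839
  4    10,475.00     9,582.9840    38,331.9362
  Σ                 10,946.1851    41,038.1185
P = 10,946.1851; D_Mac = 3.74908 half-year periods = 1.87454 yrs; D_mod = 1.83329 yrs.
DV01 ≈ 1.83329 × 10,946.1851 × 0.0001 = 2.006754.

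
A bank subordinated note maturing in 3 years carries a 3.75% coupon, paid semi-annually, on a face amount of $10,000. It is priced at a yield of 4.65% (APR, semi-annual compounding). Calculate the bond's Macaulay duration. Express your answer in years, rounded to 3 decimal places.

2.863 years

Periodic yield y = 0.02325. Discount each cash flow and weight by its period:
  t   CF        PV=CF/(1+0.02325)^t    t·PV
  1       187.50       183.2397       183.2397
  2       187.50       179.0762       358.1523
  3       187.50       175.0072       525.0217
  4       187.50       171.0308       684.1231
  5       187.50       167.1447       835.7233
  6    10,187.50     8,875.1786    53,251.0717
  Σ                  9,750.6771    55,837.3318
Price P = Σ PV = 9,750.6771.
Macaulay duration = Σ(t·PV) / P = 55,837.3318 / 9,750.6771 = 5.72651 half-year periods.
In years: 5.72651 / 2 = 2.86325 years.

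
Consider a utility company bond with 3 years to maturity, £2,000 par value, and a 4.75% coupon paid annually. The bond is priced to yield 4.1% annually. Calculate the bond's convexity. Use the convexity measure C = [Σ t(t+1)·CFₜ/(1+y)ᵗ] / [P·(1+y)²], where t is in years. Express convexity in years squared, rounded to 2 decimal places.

10.42

With y = 0.041:
  t   CF        PV=CF/(1+0.041)^t    t·PV        t(t+1)·PV
  1        95.00        91.2584        91.2584         182.5168
  2        95.00        87.6642       175.3283         525.9850
  3     2,095.00     1,857.0852     5,571.2557      22,285.0229
  Σ                  2,036.0078     5,837.8425      22,993.5248
P = 2,036.0078.
Convexity = Σ t(t+1)·PV / [P·(1+y)²] = 22,993.5248 / (2,036.0078 × 1.083681) = 10.42137.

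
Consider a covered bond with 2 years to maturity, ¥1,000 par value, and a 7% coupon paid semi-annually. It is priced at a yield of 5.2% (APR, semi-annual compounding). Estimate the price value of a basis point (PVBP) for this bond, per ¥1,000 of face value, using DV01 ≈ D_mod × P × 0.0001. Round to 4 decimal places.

Periodic yield y = 0.026.
  t   CF        PV=CF/(1+0.026)^t    t·PV
  1        35.00        34.1131        34.1131
  2        35.00        33.2486        66.4972
  3        35.00        32.4060        97.2181
  4     1,035.00       934.0087     3,736.0347
  Σ                  1,033.7764     3,933.8630
P = 1,033.7764; D_Mac = 3.80533 half-year periods = 1.90267 yrs; D_mod = 1.85445 yrs.
DV01 ≈ 1.85445 × 1,033.7764 × 0.0001 = 0.191709.

¥0.1917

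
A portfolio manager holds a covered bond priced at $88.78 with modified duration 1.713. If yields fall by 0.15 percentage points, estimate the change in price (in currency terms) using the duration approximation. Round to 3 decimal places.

+$0.228

Duration approximation: ΔP/P ≈ -D_mod · Δy = -1.713 × (-0.0015) = +0.0025695.
ΔP ≈ 88.78 × (+0.0025695) = +0.22812021.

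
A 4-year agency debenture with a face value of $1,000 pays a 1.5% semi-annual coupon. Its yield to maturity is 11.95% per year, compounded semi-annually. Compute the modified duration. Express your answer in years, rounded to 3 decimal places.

3.651 years

Periodic yield y = 0.05975. First find Macaulay duration:
  t   CF        PV=CF/(1+0.05975)^t    t·PV
  1         7.50         7.0771         7.0771
  2         7.50         6.6781        13.3562
  3         7.50         6.3016        18.9048
  4         7.50         5.9463        23.7852
  5         7.50         5.6110        28.0552
  6         7.50         5.2947        31.7682
  7         7.50         4.9962        34.9732
  8     1,007.50       633.3119     5,066.4953
  Σ                    675.2170     5,224.4153
P = 675.2170; Macaulay duration = 5,224.4153 / 675.2170 = 7.73739 half-year periods = 3.86869 years.
Modified duration = D_Mac / (1 + y) = 3.86869 / 1.05975 = 3.65057 years.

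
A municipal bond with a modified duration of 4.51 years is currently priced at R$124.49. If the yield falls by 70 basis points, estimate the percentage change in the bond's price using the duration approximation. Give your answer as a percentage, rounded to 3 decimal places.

+3.157%

Duration approximation: ΔP/P ≈ -D_mod · Δy = -4.51 × (-0.007) = +0.031570.
As a percentage: +3.1570%.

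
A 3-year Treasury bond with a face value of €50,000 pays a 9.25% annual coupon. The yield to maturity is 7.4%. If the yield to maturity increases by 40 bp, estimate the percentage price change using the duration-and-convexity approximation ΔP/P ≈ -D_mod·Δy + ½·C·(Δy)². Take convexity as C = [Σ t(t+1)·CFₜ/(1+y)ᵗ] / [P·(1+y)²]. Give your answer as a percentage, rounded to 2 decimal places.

-1.02%

With y = 0.074:
  t   CF        PV=CF/(1+0.074)^t    t·PV        t(t+1)·PV
  1     4,625.00     4,306.3315     4,306.3315       8,612.6629
  2     4,625.00     4,009.6196     8,019.2392      24,057.7177
  3    54,625.00    44,093.9094   132,281.7283     529,126.9134
  Σ                 52,409.8605   144,607.2991     561,797.2940
P = 52,409.8605; D_Mac = 2.75916 yrs; D_mod = 2.56905 yrs; C = 9.29305.
Duration effect: -2.56905 × (+0.004) = -0.010276
Convexity effect: 0.5 × 9.29305 × (0.004)² = +0.0000743
ΔP/P ≈ -0.010276 + 0.0000743 = -0.010202 = -1.0202%.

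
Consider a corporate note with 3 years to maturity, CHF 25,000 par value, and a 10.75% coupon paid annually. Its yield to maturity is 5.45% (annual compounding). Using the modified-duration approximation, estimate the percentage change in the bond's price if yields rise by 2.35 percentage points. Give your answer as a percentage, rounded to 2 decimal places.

-6.10%

Periodic yield y = 0.0545. Modified duration first:
  t   CF        PV=CF/(1+0.0545)^t    t·PV
  1     2,687.50     2,548.6012     2,548.6012
  2     2,687.50     2,416.8812     4,833.7624
  3    27,687.50    23,612.6098    70,837.8295
  Σ                 28,578.0923    78,220.1932
P = 28,578.0923; D_Mac = 2.73707 yrs; D_mod = 2.73707/(1+0.0545) = 2.59561 yrs.
ΔP/P ≈ -D_mod · Δy = -2.59561 × (+0.0235) = -0.060997 = -6.0997%.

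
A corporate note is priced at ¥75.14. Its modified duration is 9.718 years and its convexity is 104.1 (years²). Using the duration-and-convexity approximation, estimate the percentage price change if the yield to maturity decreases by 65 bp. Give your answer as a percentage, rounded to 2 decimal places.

+6.54%

Duration effect: -D_mod·Δy = -9.718 × (-0.0065) = +0.063167
Convexity effect: ½·C·(Δy)² = 0.5 × 104.1 × (-0.0065)² = +0.0021991125
ΔP/P ≈ +0.063167 + 0.0021991125 = +0.0653661125
= +6.53661125%.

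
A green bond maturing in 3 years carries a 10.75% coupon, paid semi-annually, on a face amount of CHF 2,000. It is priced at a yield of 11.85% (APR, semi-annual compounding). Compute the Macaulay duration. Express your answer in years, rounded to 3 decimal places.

2.637 years

Periodic yield y = 0.05925. Discount each cash flow and weight by its period:
  t   CF        PV=CF/(1+0.05925)^t    t·PV
  1       107.50       101.4869       101.4869
  2       107.50        95.8101       191.6203
  3       107.50        90.4509       271.3528
  4       107.50        85.3915       341.5659
  5       107.50        80.6150       403.0752
  6     2,107.50     1,492.0272     8,952.1633
  Σ                  1,945.7817    10,261.2645
Price P = Σ PV = 1,945.7817.
Macaulay duration = Σ(t·PV) / P = 10,261.2645 / 1,945.7817 = 5.27359 half-year periods.
In years: 5.27359 / 2 = 2.63680 years.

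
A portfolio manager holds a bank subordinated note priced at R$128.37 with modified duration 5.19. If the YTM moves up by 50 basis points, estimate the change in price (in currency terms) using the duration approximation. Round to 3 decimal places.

-R$3.331

Duration approximation: ΔP/P ≈ -D_mod · Δy = -5.19 × (+0.005) = -0.025950.
ΔP ≈ 128.37 × (-0.025950) = -3.3312015.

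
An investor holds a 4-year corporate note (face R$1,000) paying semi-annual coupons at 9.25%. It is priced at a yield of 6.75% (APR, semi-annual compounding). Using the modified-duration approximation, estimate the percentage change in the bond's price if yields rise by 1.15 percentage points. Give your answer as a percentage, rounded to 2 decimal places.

Periodic yield y = 0.03375. Modified duration first:
  t   CF        PV=CF/(1+0.03375)^t    t·PV
  1        46.25        44.7400        44.7400
  2        46.25        43.2793        86.5587
  3        46.25        41.8664       125.5991
  4        46.25        40.4995       161.9980
  5        46.25        39.1773       195.8863
  6        46.25        37.8982       227.3892
  7        46.25        36.6609       256.6263
  8     1,046.25       802.2529     6,418.0231
  Σ                  1,086.3745     7,516.8207
P = 1,086.3745; D_Mac = 6.91918 half-year periods = 3.45959 yrs; D_mod = 3.45959/(1+0.03375) = 3.34664 yrs.
ΔP/P ≈ -D_mod · Δy = -3.34664 × (+0.0115) = -0.038486 = -3.8486%.

-3.85%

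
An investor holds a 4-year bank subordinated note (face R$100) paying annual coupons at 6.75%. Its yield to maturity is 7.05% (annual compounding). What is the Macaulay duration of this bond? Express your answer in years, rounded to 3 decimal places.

3.634 years

Periodic yield y = 0.0705. Discount each cash flow and weight by its year:
  t   CF        PV=CF/(1+0.0705)^t    t·PV
  1         6.75         6.3055         6.3055
  2         6.75         5.8902        11.7804
  3         6.75         5.5023        16.5069
  4       106.75        81.2870       325.1481
  Σ                     98.9850       359.7408
Price P = Σ PV = 98.9850.
Macaulay duration = Σ(t·PV) / P = 359.7408 / 98.9850 = 3.63430 years.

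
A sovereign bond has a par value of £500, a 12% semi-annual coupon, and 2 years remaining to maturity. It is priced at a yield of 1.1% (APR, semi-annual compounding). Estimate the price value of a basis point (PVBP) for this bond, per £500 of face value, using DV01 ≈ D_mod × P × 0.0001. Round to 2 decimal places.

Periodic yield y = 0.0055.
  t   CF        PV=CF/(1+0.0055)^t    t·PV
  1        30.00        29.8359        29.8359
  2        30.00        29.6727        59.3454
  3        30.00        29.5104        88.5312
  4       530.00       518.4986     2,073.9943
  Σ                    607.5176     2,251.7068
P = 607.5176; D_Mac = 3.70641 half-year periods = 1.85320 yrs; D_mod = 1.84307 yrs.
DV01 ≈ 1.84307 × 607.5176 × 0.0001 = 0.111970.

£0.11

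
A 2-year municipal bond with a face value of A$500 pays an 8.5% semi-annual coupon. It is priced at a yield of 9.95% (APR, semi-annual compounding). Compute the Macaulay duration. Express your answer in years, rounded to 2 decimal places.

1.88 years

Periodic yield y = 0.04975. Discount each cash flow and weight by its period:
  t   CF        PV=CF/(1+0.04975)^t    t·PV
  1        21.25        20.2429        20.2429
  2        21.25        19.2836        38.5671
  3        21.25        18.3697        55.1090
  4       521.25       429.2423     1,716.9693
  Σ                    487.1385     1,830.8883
Price P = Σ PV = 487.1385.
Macaulay duration = Σ(t·PV) / P = 1,830.8883 / 487.1385 = 3.75846 half-year periods.
In years: 3.75846 / 2 = 1.87923 years.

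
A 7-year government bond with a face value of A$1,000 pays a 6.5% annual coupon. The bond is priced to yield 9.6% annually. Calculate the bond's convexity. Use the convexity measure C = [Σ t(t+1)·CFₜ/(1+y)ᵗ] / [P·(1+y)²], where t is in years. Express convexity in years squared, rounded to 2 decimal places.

With y = 0.096:
  t   CF        PV=CF/(1+0.096)^t    t·PV        t(t+1)·PV
  1        65.00        59.3066        59.3066         118.6131
  2        65.00        54.1118       108.2237         324.6710
  3        65.00        49.3721       148.1163         592.4653
  4        65.00        45.0475       180.1902         900.9509
  5        65.00        41.1018       205.5089       1,233.0533
  6        65.00        37.5016       225.0097       1,575.0681
  7     1,065.00       560.6292     3,924.4045      31,395.2363
  Σ                    847.0707     4,850.7599      36,140.0580
P = 847.0707.
Convexity = Σ t(t+1)·PV / [P·(1+y)²] = 36,140.0580 / (847.0707 × 1.201216) = 35.51797.

35.52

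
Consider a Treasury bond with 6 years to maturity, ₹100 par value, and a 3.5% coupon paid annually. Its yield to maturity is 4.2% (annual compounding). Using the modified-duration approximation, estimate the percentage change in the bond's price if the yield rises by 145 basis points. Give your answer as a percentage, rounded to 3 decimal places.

Periodic yield y = 0.042. Modified duration first:
  t   CF        PV=CF/(1+0.042)^t    t·PV
  1         3.50         3.3589         3.3589
  2         3.50         3.2235         6.4471
  3         3.50         3.0936         9.2808
  4         3.50         2.9689        11.8756
  5         3.50         2.8492        14.2462
  6       103.50        80.8601       485.1603
  Σ                     96.3543       530.3690
P = 96.3543; D_Mac = 5.50436 yrs; D_mod = 5.50436/(1+0.042) = 5.28250 yrs.
ΔP/P ≈ -D_mod · Δy = -5.28250 × (+0.0145) = -0.076596 = -7.6596%.

-7.660%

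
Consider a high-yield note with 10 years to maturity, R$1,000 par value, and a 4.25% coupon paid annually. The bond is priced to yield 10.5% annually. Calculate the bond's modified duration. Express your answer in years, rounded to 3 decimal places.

Periodic yield y = 0.105. First find Macaulay duration:
  t   CF        PV=CF/(1+0.105)^t    t·PV
  1        42.50        38.4615        38.4615
  2        42.50        34.8068        69.6136
  3        42.50        31.4994        94.4982
  4        42.50        28.5062       114.0249
  5        42.50        25.7975       128.9875
  6        42.50        23.3461       140.0769
  7        42.50        21.1277       147.8942
  8        42.50        19.1201       152.9610
  9        42.50        17.3033       155.7295
  10    1,042.50       384.1079     3,841.0794
  Σ                    624.0767     4,883.3267
P = 624.0767; Macaulay duration = 4,883.3267 / 624.0767 = 7.82488 years.
Modified duration = D_Mac / (1 + y) = 7.82488 / 1.105 = 7.08134 years.

7.081 years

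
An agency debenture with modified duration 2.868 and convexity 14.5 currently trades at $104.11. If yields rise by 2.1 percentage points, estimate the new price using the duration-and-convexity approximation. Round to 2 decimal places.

$98.17

Duration effect: -D_mod·Δy = -2.868 × (+0.021) = -0.060228
Convexity effect: ½·C·(Δy)² = 0.5 × 14.5 × (0.021)² = +0.00319725
ΔP/P ≈ -0.060228 + 0.00319725 = -0.05703075
New price ≈ 104.11 × (1 - 0.05703075) = 98.1725286175.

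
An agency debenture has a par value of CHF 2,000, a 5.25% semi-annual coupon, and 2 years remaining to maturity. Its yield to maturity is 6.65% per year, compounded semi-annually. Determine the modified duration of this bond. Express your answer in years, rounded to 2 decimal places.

1.86 years

Periodic yield y = 0.03325. First find Macaulay duration:
  t   CF        PV=CF/(1+0.03325)^t    t·PV
  1        52.50        50.8105        50.8105
  2        52.50        49.1755        98.3509
  3        52.50        47.5930       142.7790
  4     2,052.50     1,800.7835     7,203.1341
  Σ                  1,948.3625     7,495.0746
P = 1,948.3625; Macaulay duration = 7,495.0746 / 1,948.3625 = 3.84686 half-year periods = 1.92343 years.
Modified duration = D_Mac / (1 + y) = 1.92343 / 1.03325 = 1.86153 years.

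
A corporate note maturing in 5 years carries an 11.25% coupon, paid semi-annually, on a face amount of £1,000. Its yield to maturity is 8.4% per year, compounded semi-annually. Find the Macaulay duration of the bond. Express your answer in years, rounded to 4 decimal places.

4.0194 years

Periodic yield y = 0.042. Discount each cash flow and weight by its period:
  t   CF        PV=CF/(1+0.042)^t    t·PV
  1        56.25        53.9827        53.9827
  2        56.25        51.8068       103.6137
  3        56.25        49.7187       149.1560
  4        56.25        47.7146       190.8586
  5        56.25        45.7914       228.9570
  6        56.25        43.9457       263.6741
  7        56.25        42.1744       295.2205
  8        56.25        40.4744       323.7955
  9        56.25        38.8430       349.5872
  10    1,056.25       699.9863     6,999.8629
  Σ                  1,114.4380     8,958.7081
Price P = Σ PV = 1,114.4380.
Macaulay duration = Σ(t·PV) / P = 8,958.7081 / 1,114.4380 = 8.03877 half-year periods.
In years: 8.03877 / 2 = 4.01938 years.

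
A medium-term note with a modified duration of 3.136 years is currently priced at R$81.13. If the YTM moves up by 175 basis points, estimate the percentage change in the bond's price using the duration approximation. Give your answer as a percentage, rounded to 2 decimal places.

-5.49%

Duration approximation: ΔP/P ≈ -D_mod · Δy = -3.136 × (+0.0175) = -0.054880.
As a percentage: -5.4880%.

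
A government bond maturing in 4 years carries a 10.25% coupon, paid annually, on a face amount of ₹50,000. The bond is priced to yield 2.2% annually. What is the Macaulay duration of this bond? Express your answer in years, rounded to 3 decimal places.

3.545 years

Periodic yield y = 0.022. Discount each cash flow and weight by its year:
  t   CF        PV=CF/(1+0.022)^t    t·PV
  1     5,125.00     5,014.6771     5,014.6771
  2     5,125.00     4,906.7291     9,813.4581
  3     5,125.00     4,801.1048    14,403.3143
  4    55,125.00    50,529.5021   202,118.0086
  Σ                 65,252.0131   231,349.4581
Price P = Σ PV = 65,252.0131.
Macaulay duration = Σ(t·PV) / P = 231,349.4581 / 65,252.0131 = 3.54548 years.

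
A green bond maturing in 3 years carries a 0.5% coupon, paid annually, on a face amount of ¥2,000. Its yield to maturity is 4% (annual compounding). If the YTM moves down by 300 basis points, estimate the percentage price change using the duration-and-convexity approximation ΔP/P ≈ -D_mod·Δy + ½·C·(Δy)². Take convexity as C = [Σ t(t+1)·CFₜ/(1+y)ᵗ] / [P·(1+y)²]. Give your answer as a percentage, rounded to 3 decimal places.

With y = 0.04:
  t   CF        PV=CF/(1+0.04)^t    t·PV        t(t+1)·PV
  1        10.00         9.6154         9.6154          19.2308
  2        10.00         9.2456        18.4911          55.4734
  3     2,010.00     1,786.8827     5,360.6480      21,442.5922
  Σ                  1,805.7436     5,388.7546      21,517.2963
P = 1,805.7436; D_Mac = 2.98423 yrs; D_mod = 2.86945 yrs; C = 11.01704.
Duration effect: -2.86945 × (-0.03) = +0.086084
Convexity effect: 0.5 × 11.01704 × (-0.03)² = +0.0049577
ΔP/P ≈ +0.086084 + 0.0049577 = +0.091041 = +9.1041%.

+9.104%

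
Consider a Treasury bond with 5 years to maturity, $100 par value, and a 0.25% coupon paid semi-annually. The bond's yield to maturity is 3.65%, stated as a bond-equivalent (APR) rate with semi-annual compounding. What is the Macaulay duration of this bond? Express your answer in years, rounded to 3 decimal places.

4.969 years

Periodic yield y = 0.01825. Discount each cash flow and weight by its period:
  t   CF        PV=CF/(1+0.01825)^t    t·PV
  1        0.125         0.1228         0.1228
  2        0.125         0.1206         0.2411
  3        0.125         0.1184         0.3552
  4        0.125         0.1163         0.4651
  5        0.125         0.1142         0.5710
  6        0.125         0.1121         0.6729
  7        0.125         0.1101         0.7710
  8        0.125         0.1082         0.8653
  9        0.125         0.1062         0.9560
  10     100.125        83.5600       835.5998
  Σ                     84.5888       840.6201
Price P = Σ PV = 84.5888.
Macaulay duration = Σ(t·PV) / P = 840.6201 / 84.5888 = 9.93772 half-year periods.
In years: 9.93772 / 2 = 4.96886 years.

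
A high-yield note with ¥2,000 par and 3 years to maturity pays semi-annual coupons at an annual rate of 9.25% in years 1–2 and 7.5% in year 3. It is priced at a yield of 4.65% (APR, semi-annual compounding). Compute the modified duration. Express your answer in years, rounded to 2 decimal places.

Periodic yield y = 0.02325. First find Macaulay duration:
  t   CF        PV=CF/(1+0.02325)^t    t·PV
  1        92.50        90.3982        90.3982
  2        92.50        88.3442       176.6885
  3        92.50        86.3369       259.0107
  4        92.50        84.3752       337.5007
  5        75.00        66.8579       334.2893
  6     2,075.00     1,807.7051    10,846.2305
  Σ                  2,224.0175    12,044.1180
P = 2,224.0175; Macaulay duration = 12,044.1180 / 2,224.0175 = 5.41548 half-year periods = 2.70774 years.
Modified duration = D_Mac / (1 + y) = 2.70774 / 1.02325 = 2.64621 years.

2.65 years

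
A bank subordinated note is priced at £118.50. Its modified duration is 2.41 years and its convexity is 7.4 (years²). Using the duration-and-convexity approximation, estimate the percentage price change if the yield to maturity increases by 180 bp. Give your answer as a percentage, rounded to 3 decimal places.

Duration effect: -D_mod·Δy = -2.41 × (+0.018) = -0.043380
Convexity effect: ½·C·(Δy)² = 0.5 × 7.4 × (0.018)² = +0.0011988
ΔP/P ≈ -0.043380 + 0.0011988 = -0.0421812
= -4.21812%.

-4.218%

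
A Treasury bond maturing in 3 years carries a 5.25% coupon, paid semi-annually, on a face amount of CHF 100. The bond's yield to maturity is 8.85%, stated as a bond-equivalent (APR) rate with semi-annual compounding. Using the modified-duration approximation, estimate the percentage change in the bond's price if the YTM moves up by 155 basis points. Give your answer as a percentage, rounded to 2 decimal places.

Periodic yield y = 0.04425. Modified duration first:
  t   CF        PV=CF/(1+0.04425)^t    t·PV
  1        2.625         2.5138         2.5138
  2        2.625         2.4072         4.8145
  3        2.625         2.3052         6.9157
  4        2.625         2.2076         8.8302
  5        2.625         2.1140        10.5700
  6      102.625        79.1455       474.8730
  Σ                     90.6933       508.5173
P = 90.6933; D_Mac = 5.60700 half-year periods = 2.80350 yrs; D_mod = 2.80350/(1+0.04425) = 2.68470 yrs.
ΔP/P ≈ -D_mod · Δy = -2.68470 × (+0.0155) = -0.041613 = -4.1613%.

-4.16%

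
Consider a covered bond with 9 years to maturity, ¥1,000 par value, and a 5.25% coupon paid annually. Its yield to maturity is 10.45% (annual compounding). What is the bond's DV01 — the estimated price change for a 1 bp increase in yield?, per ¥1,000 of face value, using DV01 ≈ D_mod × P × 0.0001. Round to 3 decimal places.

Periodic yield y = 0.1045.
  t   CF        PV=CF/(1+0.1045)^t    t·PV
  1        52.50        47.5328        47.5328
  2        52.50        43.0356        86.0712
  3        52.50        38.9639       116.8916
  4        52.50        35.2774       141.1096
  5        52.50        31.9397       159.6985
  6        52.50        28.9178       173.5067
  7        52.50        26.1818       183.2725
  8        52.50        23.7046       189.6372
  9     1,052.50       430.2597     3,872.3369
  Σ                    705.8132     4,970.0569
P = 705.8132; D_Mac = 7.04160 yrs; D_mod = 6.37538 yrs.
DV01 ≈ 6.37538 × 705.8132 × 0.0001 = 0.449983.

¥0.450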